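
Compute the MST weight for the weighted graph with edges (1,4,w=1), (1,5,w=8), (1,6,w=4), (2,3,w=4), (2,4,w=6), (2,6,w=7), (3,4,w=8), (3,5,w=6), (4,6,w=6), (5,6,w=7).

Apply Kruskal's algorithm (sort edges by weight, add if no cycle):

Sorted edges by weight:
  (1,4) w=1
  (1,6) w=4
  (2,3) w=4
  (2,4) w=6
  (3,5) w=6
  (4,6) w=6
  (2,6) w=7
  (5,6) w=7
  (1,5) w=8
  (3,4) w=8

Add edge (1,4) w=1 -- no cycle. Running total: 1
Add edge (1,6) w=4 -- no cycle. Running total: 5
Add edge (2,3) w=4 -- no cycle. Running total: 9
Add edge (2,4) w=6 -- no cycle. Running total: 15
Add edge (3,5) w=6 -- no cycle. Running total: 21

MST edges: (1,4,w=1), (1,6,w=4), (2,3,w=4), (2,4,w=6), (3,5,w=6)
Total MST weight: 1 + 4 + 4 + 6 + 6 = 21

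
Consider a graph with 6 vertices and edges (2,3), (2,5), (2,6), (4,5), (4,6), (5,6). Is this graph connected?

Step 1: Build adjacency list from edges:
  1: (none)
  2: 3, 5, 6
  3: 2
  4: 5, 6
  5: 2, 4, 6
  6: 2, 4, 5

Step 2: Run BFS/DFS from vertex 1:
  Visited: {1}
  Reached 1 of 6 vertices

Step 3: Only 1 of 6 vertices reached. Graph is disconnected.
Connected components: {1}, {2, 3, 4, 5, 6}
Answer: No, the graph is not connected (2 components).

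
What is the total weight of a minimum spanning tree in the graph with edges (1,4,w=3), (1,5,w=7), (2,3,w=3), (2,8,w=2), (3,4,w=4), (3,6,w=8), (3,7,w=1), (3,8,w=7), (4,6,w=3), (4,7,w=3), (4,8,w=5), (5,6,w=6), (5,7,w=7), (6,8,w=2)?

Apply Kruskal's algorithm (sort edges by weight, add if no cycle):

Sorted edges by weight:
  (3,7) w=1
  (2,8) w=2
  (6,8) w=2
  (1,4) w=3
  (2,3) w=3
  (4,7) w=3
  (4,6) w=3
  (3,4) w=4
  (4,8) w=5
  (5,6) w=6
  (1,5) w=7
  (3,8) w=7
  (5,7) w=7
  (3,6) w=8

Add edge (3,7) w=1 -- no cycle. Running total: 1
Add edge (2,8) w=2 -- no cycle. Running total: 3
Add edge (6,8) w=2 -- no cycle. Running total: 5
Add edge (1,4) w=3 -- no cycle. Running total: 8
Add edge (2,3) w=3 -- no cycle. Running total: 11
Add edge (4,7) w=3 -- no cycle. Running total: 14
Skip edge (4,6) w=3 -- would create cycle
Skip edge (3,4) w=4 -- would create cycle
Skip edge (4,8) w=5 -- would create cycle
Add edge (5,6) w=6 -- no cycle. Running total: 20

MST edges: (3,7,w=1), (2,8,w=2), (6,8,w=2), (1,4,w=3), (2,3,w=3), (4,7,w=3), (5,6,w=6)
Total MST weight: 1 + 2 + 2 + 3 + 3 + 3 + 6 = 20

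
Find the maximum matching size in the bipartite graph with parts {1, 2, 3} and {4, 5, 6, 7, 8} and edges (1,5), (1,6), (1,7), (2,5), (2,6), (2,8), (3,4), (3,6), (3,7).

Step 1: List the neighbors of each left vertex:
  1: 5, 6, 7
  2: 5, 6, 8
  3: 4, 6, 7

Step 2: Greedily match left vertices, then look for augmenting paths:
  Match 1 -- 5
  Match 2 -- 6
  Match 3 -- 4
  No augmenting path remains.

Step 3: Verify this is maximum:
  Matching size 3 = min(|L|, |R|) = min(3, 5), which is an upper bound, so this matching is maximum.

Maximum matching: {(1,5), (2,6), (3,4)}
Size: 3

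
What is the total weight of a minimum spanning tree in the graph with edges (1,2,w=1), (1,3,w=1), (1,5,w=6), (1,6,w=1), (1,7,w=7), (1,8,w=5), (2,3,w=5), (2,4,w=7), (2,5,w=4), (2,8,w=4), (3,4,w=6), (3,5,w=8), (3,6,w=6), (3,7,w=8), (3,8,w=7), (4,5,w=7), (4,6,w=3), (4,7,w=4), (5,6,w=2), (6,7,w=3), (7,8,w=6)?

Apply Kruskal's algorithm (sort edges by weight, add if no cycle):

Sorted edges by weight:
  (1,3) w=1
  (1,2) w=1
  (1,6) w=1
  (5,6) w=2
  (4,6) w=3
  (6,7) w=3
  (2,5) w=4
  (2,8) w=4
  (4,7) w=4
  (1,8) w=5
  (2,3) w=5
  (1,5) w=6
  (3,4) w=6
  (3,6) w=6
  (7,8) w=6
  (1,7) w=7
  (2,4) w=7
  (3,8) w=7
  (4,5) w=7
  (3,5) w=8
  (3,7) w=8

Add edge (1,3) w=1 -- no cycle. Running total: 1
Add edge (1,2) w=1 -- no cycle. Running total: 2
Add edge (1,6) w=1 -- no cycle. Running total: 3
Add edge (5,6) w=2 -- no cycle. Running total: 5
Add edge (4,6) w=3 -- no cycle. Running total: 8
Add edge (6,7) w=3 -- no cycle. Running total: 11
Skip edge (2,5) w=4 -- would create cycle
Add edge (2,8) w=4 -- no cycle. Running total: 15

MST edges: (1,3,w=1), (1,2,w=1), (1,6,w=1), (5,6,w=2), (4,6,w=3), (6,7,w=3), (2,8,w=4)
Total MST weight: 1 + 1 + 1 + 2 + 3 + 3 + 4 = 15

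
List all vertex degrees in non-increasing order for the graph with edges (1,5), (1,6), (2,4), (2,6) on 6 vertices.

Step 1: Count edges incident to each vertex:
  deg(1) = 2 (neighbors: 5, 6)
  deg(2) = 2 (neighbors: 4, 6)
  deg(3) = 0 (neighbors: none)
  deg(4) = 1 (neighbors: 2)
  deg(5) = 1 (neighbors: 1)
  deg(6) = 2 (neighbors: 1, 2)

Step 2: Sort degrees in non-increasing order:
  Degrees: [2, 2, 0, 1, 1, 2] -> sorted: [2, 2, 2, 1, 1, 0]

Degree sequence: [2, 2, 2, 1, 1, 0]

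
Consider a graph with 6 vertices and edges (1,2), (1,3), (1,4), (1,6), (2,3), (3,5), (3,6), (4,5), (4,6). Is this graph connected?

Step 1: Build adjacency list from edges:
  1: 2, 3, 4, 6
  2: 1, 3
  3: 1, 2, 5, 6
  4: 1, 5, 6
  5: 3, 4
  6: 1, 3, 4

Step 2: Run BFS/DFS from vertex 1:
  Visited: {1, 2, 3, 4, 6, 5}
  Reached 6 of 6 vertices

Step 3: All 6 vertices reached from vertex 1, so the graph is connected.
Answer: Yes, the graph is connected.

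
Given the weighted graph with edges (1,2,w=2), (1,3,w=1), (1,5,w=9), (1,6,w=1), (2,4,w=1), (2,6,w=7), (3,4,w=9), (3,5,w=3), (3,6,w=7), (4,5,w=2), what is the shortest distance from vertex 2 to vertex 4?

Step 1: Build adjacency list with weights:
  1: 2(w=2), 3(w=1), 5(w=9), 6(w=1)
  2: 1(w=2), 4(w=1), 6(w=7)
  3: 1(w=1), 4(w=9), 5(w=3), 6(w=7)
  4: 2(w=1), 3(w=9), 5(w=2)
  5: 1(w=9), 3(w=3), 4(w=2)
  6: 1(w=1), 2(w=7), 3(w=7)

Step 2: Apply Dijkstra's algorithm from vertex 2:
  Visit vertex 2 (distance=0)
    Update dist[1] = 2
    Update dist[4] = 1
    Update dist[6] = 7
  Visit vertex 4 (distance=1)
    Update dist[3] = 10
    Update dist[5] = 3

Step 3: Shortest path: 2 -> 4
Total weight: 1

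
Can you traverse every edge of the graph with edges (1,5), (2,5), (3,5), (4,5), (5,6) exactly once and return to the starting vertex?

Step 1: Find the degree of each vertex:
  deg(1) = 1
  deg(2) = 1
  deg(3) = 1
  deg(4) = 1
  deg(5) = 5
  deg(6) = 1

Step 2: Count vertices with odd degree:
  Odd-degree vertices: 1, 2, 3, 4, 5, 6 (6 total)

Step 3: Apply Euler's theorem:
  - Eulerian circuit exists iff graph is connected and all vertices have even degree
  - Eulerian path exists iff graph is connected and has 0 or 2 odd-degree vertices

Graph has 6 odd-degree vertices (need 0 or 2).
Neither Eulerian path nor Eulerian circuit exists.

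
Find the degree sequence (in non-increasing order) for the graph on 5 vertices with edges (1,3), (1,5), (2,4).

Step 1: Count edges incident to each vertex:
  deg(1) = 2 (neighbors: 3, 5)
  deg(2) = 1 (neighbors: 4)
  deg(3) = 1 (neighbors: 1)
  deg(4) = 1 (neighbors: 2)
  deg(5) = 1 (neighbors: 1)

Step 2: Sort degrees in non-increasing order:
  Degrees: [2, 1, 1, 1, 1] -> sorted: [2, 1, 1, 1, 1]

Degree sequence: [2, 1, 1, 1, 1]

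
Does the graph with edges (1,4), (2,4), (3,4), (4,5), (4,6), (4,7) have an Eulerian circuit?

Step 1: Find the degree of each vertex:
  deg(1) = 1
  deg(2) = 1
  deg(3) = 1
  deg(4) = 6
  deg(5) = 1
  deg(6) = 1
  deg(7) = 1

Step 2: Count vertices with odd degree:
  Odd-degree vertices: 1, 2, 3, 5, 6, 7 (6 total)

Step 3: Apply Euler's theorem:
  - Eulerian circuit exists iff graph is connected and all vertices have even degree
  - Eulerian path exists iff graph is connected and has 0 or 2 odd-degree vertices

Graph has 6 odd-degree vertices (need 0 or 2).
Neither Eulerian path nor Eulerian circuit exists.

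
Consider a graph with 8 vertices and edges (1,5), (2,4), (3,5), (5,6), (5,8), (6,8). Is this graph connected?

Step 1: Build adjacency list from edges:
  1: 5
  2: 4
  3: 5
  4: 2
  5: 1, 3, 6, 8
  6: 5, 8
  7: (none)
  8: 5, 6

Step 2: Run BFS/DFS from vertex 1:
  Visited: {1, 5, 3, 6, 8}
  Reached 5 of 8 vertices

Step 3: Only 5 of 8 vertices reached. Graph is disconnected.
Connected components: {1, 3, 5, 6, 8}, {2, 4}, {7}
Answer: No, the graph is not connected (3 components).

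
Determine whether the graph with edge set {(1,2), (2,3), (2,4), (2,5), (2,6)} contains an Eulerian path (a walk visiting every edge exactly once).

Step 1: Find the degree of each vertex:
  deg(1) = 1
  deg(2) = 5
  deg(3) = 1
  deg(4) = 1
  deg(5) = 1
  deg(6) = 1

Step 2: Count vertices with odd degree:
  Odd-degree vertices: 1, 2, 3, 4, 5, 6 (6 total)

Step 3: Apply Euler's theorem:
  - Eulerian circuit exists iff graph is connected and all vertices have even degree
  - Eulerian path exists iff graph is connected and has 0 or 2 odd-degree vertices

Graph has 6 odd-degree vertices (need 0 or 2).
Neither Eulerian path nor Eulerian circuit exists.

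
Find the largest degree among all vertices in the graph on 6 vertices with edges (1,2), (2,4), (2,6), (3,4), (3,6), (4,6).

Step 1: Count edges incident to each vertex:
  deg(1) = 1 (neighbors: 2)
  deg(2) = 3 (neighbors: 1, 4, 6)
  deg(3) = 2 (neighbors: 4, 6)
  deg(4) = 3 (neighbors: 2, 3, 6)
  deg(5) = 0 (neighbors: none)
  deg(6) = 3 (neighbors: 2, 3, 4)

Step 2: Find maximum:
  max(1, 3, 2, 3, 0, 3) = 3 (vertex 2)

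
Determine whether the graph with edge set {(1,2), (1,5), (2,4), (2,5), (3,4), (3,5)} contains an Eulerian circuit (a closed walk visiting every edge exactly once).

Step 1: Find the degree of each vertex:
  deg(1) = 2
  deg(2) = 3
  deg(3) = 2
  deg(4) = 2
  deg(5) = 3

Step 2: Count vertices with odd degree:
  Odd-degree vertices: 2, 5 (2 total)

Step 3: Apply Euler's theorem:
  - Eulerian circuit exists iff graph is connected and all vertices have even degree
  - Eulerian path exists iff graph is connected and has 0 or 2 odd-degree vertices

Graph is connected with exactly 2 odd-degree vertices (2, 5).
Eulerian path exists (starting and ending at the odd-degree vertices), but no Eulerian circuit.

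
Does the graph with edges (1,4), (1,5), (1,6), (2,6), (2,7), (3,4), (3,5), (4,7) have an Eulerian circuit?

Step 1: Find the degree of each vertex:
  deg(1) = 3
  deg(2) = 2
  deg(3) = 2
  deg(4) = 3
  deg(5) = 2
  deg(6) = 2
  deg(7) = 2

Step 2: Count vertices with odd degree:
  Odd-degree vertices: 1, 4 (2 total)

Step 3: Apply Euler's theorem:
  - Eulerian circuit exists iff graph is connected and all vertices have even degree
  - Eulerian path exists iff graph is connected and has 0 or 2 odd-degree vertices

Graph is connected with exactly 2 odd-degree vertices (1, 4).
Eulerian path exists (starting and ending at the odd-degree vertices), but no Eulerian circuit.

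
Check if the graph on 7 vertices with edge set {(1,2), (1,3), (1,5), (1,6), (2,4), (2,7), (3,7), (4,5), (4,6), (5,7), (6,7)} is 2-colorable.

Step 1: Attempt 2-coloring using BFS:
  Start at vertex 1, assign color 0
  Color vertex 2 with color 1 (neighbor of 1)
  Color vertex 3 with color 1 (neighbor of 1)
  Color vertex 5 with color 1 (neighbor of 1)
  Color vertex 6 with color 1 (neighbor of 1)
  Color vertex 4 with color 0 (neighbor of 2)
  Color vertex 7 with color 0 (neighbor of 2)

Step 2: 2-coloring succeeded. No conflicts found.
  Set A (color 0): {1, 4, 7}
  Set B (color 1): {2, 3, 5, 6}

The graph is bipartite with partition {1, 4, 7}, {2, 3, 5, 6}.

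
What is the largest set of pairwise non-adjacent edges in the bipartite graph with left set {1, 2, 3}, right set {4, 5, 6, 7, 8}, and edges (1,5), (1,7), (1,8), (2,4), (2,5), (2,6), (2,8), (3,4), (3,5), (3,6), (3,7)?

Step 1: List the neighbors of each left vertex:
  1: 5, 7, 8
  2: 4, 5, 6, 8
  3: 4, 5, 6, 7

Step 2: Greedily match left vertices, then look for augmenting paths:
  Match 1 -- 5
  Match 2 -- 4
  Match 3 -- 6
  No augmenting path remains.

Step 3: Verify this is maximum:
  Matching size 3 = min(|L|, |R|) = min(3, 5), which is an upper bound, so this matching is maximum.

Maximum matching: {(1,5), (2,4), (3,6)}
Size: 3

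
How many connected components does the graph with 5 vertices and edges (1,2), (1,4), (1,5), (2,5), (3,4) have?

Step 1: Build adjacency list from edges:
  1: 2, 4, 5
  2: 1, 5
  3: 4
  4: 1, 3
  5: 1, 2

Step 2: Run BFS/DFS from vertex 1:
  Visited: {1, 2, 4, 5, 3}
  Reached 5 of 5 vertices

Step 3: All 5 vertices reached from vertex 1, so the graph is connected.
Number of connected components: 1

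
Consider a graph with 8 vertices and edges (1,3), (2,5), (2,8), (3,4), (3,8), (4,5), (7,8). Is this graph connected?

Step 1: Build adjacency list from edges:
  1: 3
  2: 5, 8
  3: 1, 4, 8
  4: 3, 5
  5: 2, 4
  6: (none)
  7: 8
  8: 2, 3, 7

Step 2: Run BFS/DFS from vertex 1:
  Visited: {1, 3, 4, 8, 5, 2, 7}
  Reached 7 of 8 vertices

Step 3: Only 7 of 8 vertices reached. Graph is disconnected.
Connected components: {1, 2, 3, 4, 5, 7, 8}, {6}
Answer: No, the graph is not connected (2 components).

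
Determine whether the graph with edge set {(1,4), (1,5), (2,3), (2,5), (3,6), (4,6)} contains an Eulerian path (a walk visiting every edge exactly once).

Step 1: Find the degree of each vertex:
  deg(1) = 2
  deg(2) = 2
  deg(3) = 2
  deg(4) = 2
  deg(5) = 2
  deg(6) = 2

Step 2: Count vertices with odd degree:
  All vertices have even degree (0 odd-degree vertices)

Step 3: Apply Euler's theorem:
  - Eulerian circuit exists iff graph is connected and all vertices have even degree
  - Eulerian path exists iff graph is connected and has 0 or 2 odd-degree vertices

Graph is connected with 0 odd-degree vertices.
Both Eulerian circuit and Eulerian path exist.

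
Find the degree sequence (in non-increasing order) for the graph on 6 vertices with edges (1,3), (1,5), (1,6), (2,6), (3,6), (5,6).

Step 1: Count edges incident to each vertex:
  deg(1) = 3 (neighbors: 3, 5, 6)
  deg(2) = 1 (neighbors: 6)
  deg(3) = 2 (neighbors: 1, 6)
  deg(4) = 0 (neighbors: none)
  deg(5) = 2 (neighbors: 1, 6)
  deg(6) = 4 (neighbors: 1, 2, 3, 5)

Step 2: Sort degrees in non-increasing order:
  Degrees: [3, 1, 2, 0, 2, 4] -> sorted: [4, 3, 2, 2, 1, 0]

Degree sequence: [4, 3, 2, 2, 1, 0]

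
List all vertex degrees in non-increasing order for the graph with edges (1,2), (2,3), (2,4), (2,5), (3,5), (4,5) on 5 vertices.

Step 1: Count edges incident to each vertex:
  deg(1) = 1 (neighbors: 2)
  deg(2) = 4 (neighbors: 1, 3, 4, 5)
  deg(3) = 2 (neighbors: 2, 5)
  deg(4) = 2 (neighbors: 2, 5)
  deg(5) = 3 (neighbors: 2, 3, 4)

Step 2: Sort degrees in non-increasing order:
  Degrees: [1, 4, 2, 2, 3] -> sorted: [4, 3, 2, 2, 1]

Degree sequence: [4, 3, 2, 2, 1]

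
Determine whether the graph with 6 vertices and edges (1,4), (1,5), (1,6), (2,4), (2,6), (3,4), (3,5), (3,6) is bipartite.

Step 1: Attempt 2-coloring using BFS:
  Start at vertex 1, assign color 0
  Color vertex 4 with color 1 (neighbor of 1)
  Color vertex 5 with color 1 (neighbor of 1)
  Color vertex 6 with color 1 (neighbor of 1)
  Color vertex 2 with color 0 (neighbor of 4)
  Color vertex 3 with color 0 (neighbor of 4)

Step 2: 2-coloring succeeded. No conflicts found.
  Set A (color 0): {1, 2, 3}
  Set B (color 1): {4, 5, 6}

The graph is bipartite with partition {1, 2, 3}, {4, 5, 6}.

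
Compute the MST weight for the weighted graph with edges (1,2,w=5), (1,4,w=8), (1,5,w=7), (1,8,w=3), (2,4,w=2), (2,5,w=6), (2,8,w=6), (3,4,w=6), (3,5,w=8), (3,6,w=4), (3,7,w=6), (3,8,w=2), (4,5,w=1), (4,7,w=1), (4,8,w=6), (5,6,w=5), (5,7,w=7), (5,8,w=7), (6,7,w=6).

Apply Kruskal's algorithm (sort edges by weight, add if no cycle):

Sorted edges by weight:
  (4,5) w=1
  (4,7) w=1
  (2,4) w=2
  (3,8) w=2
  (1,8) w=3
  (3,6) w=4
  (1,2) w=5
  (5,6) w=5
  (2,8) w=6
  (2,5) w=6
  (3,7) w=6
  (3,4) w=6
  (4,8) w=6
  (6,7) w=6
  (1,5) w=7
  (5,7) w=7
  (5,8) w=7
  (1,4) w=8
  (3,5) w=8

Add edge (4,5) w=1 -- no cycle. Running total: 1
Add edge (4,7) w=1 -- no cycle. Running total: 2
Add edge (2,4) w=2 -- no cycle. Running total: 4
Add edge (3,8) w=2 -- no cycle. Running total: 6
Add edge (1,8) w=3 -- no cycle. Running total: 9
Add edge (3,6) w=4 -- no cycle. Running total: 13
Add edge (1,2) w=5 -- no cycle. Running total: 18

MST edges: (4,5,w=1), (4,7,w=1), (2,4,w=2), (3,8,w=2), (1,8,w=3), (3,6,w=4), (1,2,w=5)
Total MST weight: 1 + 1 + 2 + 2 + 3 + 4 + 5 = 18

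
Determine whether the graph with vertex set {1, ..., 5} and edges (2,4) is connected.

Step 1: Build adjacency list from edges:
  1: (none)
  2: 4
  3: (none)
  4: 2
  5: (none)

Step 2: Run BFS/DFS from vertex 1:
  Visited: {1}
  Reached 1 of 5 vertices

Step 3: Only 1 of 5 vertices reached. Graph is disconnected.
Connected components: {1}, {2, 4}, {3}, {5}
Answer: No, the graph is not connected (4 components).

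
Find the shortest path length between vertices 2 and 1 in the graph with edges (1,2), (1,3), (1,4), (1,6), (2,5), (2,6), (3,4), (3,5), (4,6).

Step 1: Build adjacency list:
  1: 2, 3, 4, 6
  2: 1, 5, 6
  3: 1, 4, 5
  4: 1, 3, 6
  5: 2, 3
  6: 1, 2, 4

Step 2: BFS from vertex 2 to find shortest path to 1:
  vertex 1 reached at distance 1

Step 3: Shortest path: 2 -> 1
Path length: 1 edge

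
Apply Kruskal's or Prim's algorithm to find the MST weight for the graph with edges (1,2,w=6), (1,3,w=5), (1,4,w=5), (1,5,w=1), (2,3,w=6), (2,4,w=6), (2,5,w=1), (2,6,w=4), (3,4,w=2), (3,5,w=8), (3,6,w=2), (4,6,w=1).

Apply Kruskal's algorithm (sort edges by weight, add if no cycle):

Sorted edges by weight:
  (1,5) w=1
  (2,5) w=1
  (4,6) w=1
  (3,4) w=2
  (3,6) w=2
  (2,6) w=4
  (1,4) w=5
  (1,3) w=5
  (1,2) w=6
  (2,4) w=6
  (2,3) w=6
  (3,5) w=8

Add edge (1,5) w=1 -- no cycle. Running total: 1
Add edge (2,5) w=1 -- no cycle. Running total: 2
Add edge (4,6) w=1 -- no cycle. Running total: 3
Add edge (3,4) w=2 -- no cycle. Running total: 5
Skip edge (3,6) w=2 -- would create cycle
Add edge (2,6) w=4 -- no cycle. Running total: 9

MST edges: (1,5,w=1), (2,5,w=1), (4,6,w=1), (3,4,w=2), (2,6,w=4)
Total MST weight: 1 + 1 + 1 + 2 + 4 = 9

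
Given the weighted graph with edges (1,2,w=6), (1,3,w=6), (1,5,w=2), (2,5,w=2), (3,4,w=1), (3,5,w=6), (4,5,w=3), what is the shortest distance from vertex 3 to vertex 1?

Step 1: Build adjacency list with weights:
  1: 2(w=6), 3(w=6), 5(w=2)
  2: 1(w=6), 5(w=2)
  3: 1(w=6), 4(w=1), 5(w=6)
  4: 3(w=1), 5(w=3)
  5: 1(w=2), 2(w=2), 3(w=6), 4(w=3)

Step 2: Apply Dijkstra's algorithm from vertex 3:
  Visit vertex 3 (distance=0)
    Update dist[1] = 6
    Update dist[4] = 1
    Update dist[5] = 6
  Visit vertex 4 (distance=1)
    Update dist[5] = 4
  Visit vertex 5 (distance=4)
    Update dist[2] = 6
  Visit vertex 1 (distance=6)

Step 3: Shortest path: 3 -> 1
Total weight: 6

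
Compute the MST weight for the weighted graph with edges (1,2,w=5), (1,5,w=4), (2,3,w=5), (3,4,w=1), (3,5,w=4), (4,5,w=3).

Apply Kruskal's algorithm (sort edges by weight, add if no cycle):

Sorted edges by weight:
  (3,4) w=1
  (4,5) w=3
  (1,5) w=4
  (3,5) w=4
  (1,2) w=5
  (2,3) w=5

Add edge (3,4) w=1 -- no cycle. Running total: 1
Add edge (4,5) w=3 -- no cycle. Running total: 4
Add edge (1,5) w=4 -- no cycle. Running total: 8
Skip edge (3,5) w=4 -- would create cycle
Add edge (1,2) w=5 -- no cycle. Running total: 13

MST edges: (3,4,w=1), (4,5,w=3), (1,5,w=4), (1,2,w=5)
Total MST weight: 1 + 3 + 4 + 5 = 13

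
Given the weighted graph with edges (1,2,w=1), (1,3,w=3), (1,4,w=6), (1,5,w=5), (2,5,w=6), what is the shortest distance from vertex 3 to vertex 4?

Step 1: Build adjacency list with weights:
  1: 2(w=1), 3(w=3), 4(w=6), 5(w=5)
  2: 1(w=1), 5(w=6)
  3: 1(w=3)
  4: 1(w=6)
  5: 1(w=5), 2(w=6)

Step 2: Apply Dijkstra's algorithm from vertex 3:
  Visit vertex 3 (distance=0)
    Update dist[1] = 3
  Visit vertex 1 (distance=3)
    Update dist[2] = 4
    Update dist[4] = 9
    Update dist[5] = 8
  Visit vertex 2 (distance=4)
  Visit vertex 5 (distance=8)
  Visit vertex 4 (distance=9)

Step 3: Shortest path: 3 -> 1 -> 4
Total weight: 3 + 6 = 9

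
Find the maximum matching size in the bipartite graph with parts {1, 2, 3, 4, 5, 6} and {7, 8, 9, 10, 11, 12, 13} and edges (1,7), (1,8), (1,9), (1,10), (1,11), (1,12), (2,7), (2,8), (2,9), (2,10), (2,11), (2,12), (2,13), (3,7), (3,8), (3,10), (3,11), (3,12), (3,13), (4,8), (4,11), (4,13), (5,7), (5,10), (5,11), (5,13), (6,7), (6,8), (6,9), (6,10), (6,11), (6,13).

Step 1: List the neighbors of each left vertex:
  1: 7, 8, 9, 10, 11, 12
  2: 7, 8, 9, 10, 11, 12, 13
  3: 7, 8, 10, 11, 12, 13
  4: 8, 11, 13
  5: 7, 10, 11, 13
  6: 7, 8, 9, 10, 11, 13

Step 2: Greedily match left vertices, then look for augmenting paths:
  Match 1 -- 7
  Match 2 -- 8
  Match 3 -- 10
  Match 4 -- 11
  Match 5 -- 13
  Match 6 -- 9
  No augmenting path remains.

Step 3: Verify this is maximum:
  Matching size 6 = min(|L|, |R|) = min(6, 7), which is an upper bound, so this matching is maximum.

Maximum matching: {(1,7), (2,8), (3,10), (4,11), (5,13), (6,9)}
Size: 6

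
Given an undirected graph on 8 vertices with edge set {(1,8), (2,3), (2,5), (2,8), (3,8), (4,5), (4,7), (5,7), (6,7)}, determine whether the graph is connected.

Step 1: Build adjacency list from edges:
  1: 8
  2: 3, 5, 8
  3: 2, 8
  4: 5, 7
  5: 2, 4, 7
  6: 7
  7: 4, 5, 6
  8: 1, 2, 3

Step 2: Run BFS/DFS from vertex 1:
  Visited: {1, 8, 2, 3, 5, 4, 7, 6}
  Reached 8 of 8 vertices

Step 3: All 8 vertices reached from vertex 1, so the graph is connected.
Answer: Yes, the graph is connected.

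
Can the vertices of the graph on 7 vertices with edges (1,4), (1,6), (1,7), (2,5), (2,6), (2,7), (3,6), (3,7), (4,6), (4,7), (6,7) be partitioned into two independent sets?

Step 1: Attempt 2-coloring using BFS:
  Start at vertex 1, assign color 0
  Color vertex 4 with color 1 (neighbor of 1)
  Color vertex 6 with color 1 (neighbor of 1)
  Color vertex 7 with color 1 (neighbor of 1)

Step 2: Conflict found! Vertices 4 and 6 are adjacent but have the same color.
This means the graph contains an odd cycle.

The graph is NOT bipartite.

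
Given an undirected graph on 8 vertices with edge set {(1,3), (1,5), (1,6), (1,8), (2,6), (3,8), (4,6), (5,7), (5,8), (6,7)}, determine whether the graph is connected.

Step 1: Build adjacency list from edges:
  1: 3, 5, 6, 8
  2: 6
  3: 1, 8
  4: 6
  5: 1, 7, 8
  6: 1, 2, 4, 7
  7: 5, 6
  8: 1, 3, 5

Step 2: Run BFS/DFS from vertex 1:
  Visited: {1, 3, 5, 6, 8, 7, 2, 4}
  Reached 8 of 8 vertices

Step 3: All 8 vertices reached from vertex 1, so the graph is connected.
Answer: Yes, the graph is connected.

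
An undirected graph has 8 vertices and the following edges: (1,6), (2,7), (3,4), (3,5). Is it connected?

Step 1: Build adjacency list from edges:
  1: 6
  2: 7
  3: 4, 5
  4: 3
  5: 3
  6: 1
  7: 2
  8: (none)

Step 2: Run BFS/DFS from vertex 1:
  Visited: {1, 6}
  Reached 2 of 8 vertices

Step 3: Only 2 of 8 vertices reached. Graph is disconnected.
Connected components: {1, 6}, {2, 7}, {3, 4, 5}, {8}
Answer: No, the graph is not connected (4 components).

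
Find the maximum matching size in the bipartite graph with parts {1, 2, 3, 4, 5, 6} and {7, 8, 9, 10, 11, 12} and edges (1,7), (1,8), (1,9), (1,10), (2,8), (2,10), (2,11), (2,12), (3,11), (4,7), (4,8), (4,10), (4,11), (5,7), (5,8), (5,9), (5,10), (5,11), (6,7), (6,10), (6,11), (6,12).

Step 1: List the neighbors of each left vertex:
  1: 7, 8, 9, 10
  2: 8, 10, 11, 12
  3: 11
  4: 7, 8, 10, 11
  5: 7, 8, 9, 10, 11
  6: 7, 10, 11, 12

Step 2: Greedily match left vertices, then look for augmenting paths:
  Match 1 -- 7
  Match 2 -- 8
  Match 3 -- 11
  Match 4 -- 10
  Match 5 -- 9
  Match 6 -- 12
  No augmenting path remains.

Step 3: Verify this is maximum:
  Matching size 6 = min(|L|, |R|) = min(6, 6), which is an upper bound, so this matching is maximum.

Maximum matching: {(1,7), (2,8), (3,11), (4,10), (5,9), (6,12)}
Size: 6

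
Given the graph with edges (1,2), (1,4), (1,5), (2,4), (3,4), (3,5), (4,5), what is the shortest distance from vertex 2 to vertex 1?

Step 1: Build adjacency list:
  1: 2, 4, 5
  2: 1, 4
  3: 4, 5
  4: 1, 2, 3, 5
  5: 1, 3, 4

Step 2: BFS from vertex 2 to find shortest path to 1:
  vertex 1 reached at distance 1

Step 3: Shortest path: 2 -> 1
Path length: 1 edge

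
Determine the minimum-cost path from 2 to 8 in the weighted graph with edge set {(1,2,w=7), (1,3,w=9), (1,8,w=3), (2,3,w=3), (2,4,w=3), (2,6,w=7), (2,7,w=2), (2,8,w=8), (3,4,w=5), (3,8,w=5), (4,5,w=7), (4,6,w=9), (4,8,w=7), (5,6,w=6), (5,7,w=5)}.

Step 1: Build adjacency list with weights:
  1: 2(w=7), 3(w=9), 8(w=3)
  2: 1(w=7), 3(w=3), 4(w=3), 6(w=7), 7(w=2), 8(w=8)
  3: 1(w=9), 2(w=3), 4(w=5), 8(w=5)
  4: 2(w=3), 3(w=5), 5(w=7), 6(w=9), 8(w=7)
  5: 4(w=7), 6(w=6), 7(w=5)
  6: 2(w=7), 4(w=9), 5(w=6)
  7: 2(w=2), 5(w=5)
  8: 1(w=3), 2(w=8), 3(w=5), 4(w=7)

Step 2: Apply Dijkstra's algorithm from vertex 2:
  Visit vertex 2 (distance=0)
    Update dist[1] = 7
    Update dist[3] = 3
    Update dist[4] = 3
    Update dist[6] = 7
    Update dist[7] = 2
    Update dist[8] = 8
  Visit vertex 7 (distance=2)
    Update dist[5] = 7
  Visit vertex 3 (distance=3)
  Visit vertex 4 (distance=3)
  Visit vertex 1 (distance=7)
  Visit vertex 5 (distance=7)
  Visit vertex 6 (distance=7)
  Visit vertex 8 (distance=8)

Step 3: Shortest path: 2 -> 8
Total weight: 8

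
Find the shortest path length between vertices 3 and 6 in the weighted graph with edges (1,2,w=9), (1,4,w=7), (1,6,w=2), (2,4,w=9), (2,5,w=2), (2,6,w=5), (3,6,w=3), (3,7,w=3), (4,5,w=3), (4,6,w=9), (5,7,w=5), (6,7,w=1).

Step 1: Build adjacency list with weights:
  1: 2(w=9), 4(w=7), 6(w=2)
  2: 1(w=9), 4(w=9), 5(w=2), 6(w=5)
  3: 6(w=3), 7(w=3)
  4: 1(w=7), 2(w=9), 5(w=3), 6(w=9)
  5: 2(w=2), 4(w=3), 7(w=5)
  6: 1(w=2), 2(w=5), 3(w=3), 4(w=9), 7(w=1)
  7: 3(w=3), 5(w=5), 6(w=1)

Step 2: Apply Dijkstra's algorithm from vertex 3:
  Visit vertex 3 (distance=0)
    Update dist[6] = 3
    Update dist[7] = 3
  Visit vertex 6 (distance=3)
    Update dist[1] = 5
    Update dist[2] = 8
    Update dist[4] = 12

Step 3: Shortest path: 3 -> 6
Total weight: 3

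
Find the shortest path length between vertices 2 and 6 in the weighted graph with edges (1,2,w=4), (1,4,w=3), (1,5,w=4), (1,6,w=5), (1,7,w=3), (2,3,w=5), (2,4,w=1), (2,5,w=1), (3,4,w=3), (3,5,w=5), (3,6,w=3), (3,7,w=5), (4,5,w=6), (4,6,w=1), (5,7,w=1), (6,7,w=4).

Step 1: Build adjacency list with weights:
  1: 2(w=4), 4(w=3), 5(w=4), 6(w=5), 7(w=3)
  2: 1(w=4), 3(w=5), 4(w=1), 5(w=1)
  3: 2(w=5), 4(w=3), 5(w=5), 6(w=3), 7(w=5)
  4: 1(w=3), 2(w=1), 3(w=3), 5(w=6), 6(w=1)
  5: 1(w=4), 2(w=1), 3(w=5), 4(w=6), 7(w=1)
  6: 1(w=5), 3(w=3), 4(w=1), 7(w=4)
  7: 1(w=3), 3(w=5), 5(w=1), 6(w=4)

Step 2: Apply Dijkstra's algorithm from vertex 2:
  Visit vertex 2 (distance=0)
    Update dist[1] = 4
    Update dist[3] = 5
    Update dist[4] = 1
    Update dist[5] = 1
  Visit vertex 4 (distance=1)
    Update dist[3] = 4
    Update dist[6] = 2
  Visit vertex 5 (distance=1)
    Update dist[7] = 2
  Visit vertex 6 (distance=2)

Step 3: Shortest path: 2 -> 4 -> 6
Total weight: 1 + 1 = 2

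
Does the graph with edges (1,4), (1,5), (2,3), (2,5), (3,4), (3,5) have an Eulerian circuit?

Step 1: Find the degree of each vertex:
  deg(1) = 2
  deg(2) = 2
  deg(3) = 3
  deg(4) = 2
  deg(5) = 3

Step 2: Count vertices with odd degree:
  Odd-degree vertices: 3, 5 (2 total)

Step 3: Apply Euler's theorem:
  - Eulerian circuit exists iff graph is connected and all vertices have even degree
  - Eulerian path exists iff graph is connected and has 0 or 2 odd-degree vertices

Graph is connected with exactly 2 odd-degree vertices (3, 5).
Eulerian path exists (starting and ending at the odd-degree vertices), but no Eulerian circuit.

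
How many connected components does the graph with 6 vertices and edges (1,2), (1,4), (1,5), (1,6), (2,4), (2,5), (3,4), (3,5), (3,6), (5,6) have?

Step 1: Build adjacency list from edges:
  1: 2, 4, 5, 6
  2: 1, 4, 5
  3: 4, 5, 6
  4: 1, 2, 3
  5: 1, 2, 3, 6
  6: 1, 3, 5

Step 2: Run BFS/DFS from vertex 1:
  Visited: {1, 2, 4, 5, 6, 3}
  Reached 6 of 6 vertices

Step 3: All 6 vertices reached from vertex 1, so the graph is connected.
Number of connected components: 1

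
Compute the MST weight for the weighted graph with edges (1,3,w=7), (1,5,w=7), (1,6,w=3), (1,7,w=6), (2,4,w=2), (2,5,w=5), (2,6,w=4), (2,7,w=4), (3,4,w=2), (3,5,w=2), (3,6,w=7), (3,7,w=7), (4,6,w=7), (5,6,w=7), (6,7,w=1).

Apply Kruskal's algorithm (sort edges by weight, add if no cycle):

Sorted edges by weight:
  (6,7) w=1
  (2,4) w=2
  (3,4) w=2
  (3,5) w=2
  (1,6) w=3
  (2,7) w=4
  (2,6) w=4
  (2,5) w=5
  (1,7) w=6
  (1,3) w=7
  (1,5) w=7
  (3,6) w=7
  (3,7) w=7
  (4,6) w=7
  (5,6) w=7

Add edge (6,7) w=1 -- no cycle. Running total: 1
Add edge (2,4) w=2 -- no cycle. Running total: 3
Add edge (3,4) w=2 -- no cycle. Running total: 5
Add edge (3,5) w=2 -- no cycle. Running total: 7
Add edge (1,6) w=3 -- no cycle. Running total: 10
Add edge (2,7) w=4 -- no cycle. Running total: 14

MST edges: (6,7,w=1), (2,4,w=2), (3,4,w=2), (3,5,w=2), (1,6,w=3), (2,7,w=4)
Total MST weight: 1 + 2 + 2 + 2 + 3 + 4 = 14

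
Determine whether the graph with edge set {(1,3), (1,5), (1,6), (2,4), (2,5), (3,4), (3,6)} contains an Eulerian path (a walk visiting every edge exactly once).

Step 1: Find the degree of each vertex:
  deg(1) = 3
  deg(2) = 2
  deg(3) = 3
  deg(4) = 2
  deg(5) = 2
  deg(6) = 2

Step 2: Count vertices with odd degree:
  Odd-degree vertices: 1, 3 (2 total)

Step 3: Apply Euler's theorem:
  - Eulerian circuit exists iff graph is connected and all vertices have even degree
  - Eulerian path exists iff graph is connected and has 0 or 2 odd-degree vertices

Graph is connected with exactly 2 odd-degree vertices (1, 3).
Eulerian path exists (starting and ending at the odd-degree vertices), but no Eulerian circuit.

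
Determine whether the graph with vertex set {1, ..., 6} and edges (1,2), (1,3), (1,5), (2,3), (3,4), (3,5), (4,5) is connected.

Step 1: Build adjacency list from edges:
  1: 2, 3, 5
  2: 1, 3
  3: 1, 2, 4, 5
  4: 3, 5
  5: 1, 3, 4
  6: (none)

Step 2: Run BFS/DFS from vertex 1:
  Visited: {1, 2, 3, 5, 4}
  Reached 5 of 6 vertices

Step 3: Only 5 of 6 vertices reached. Graph is disconnected.
Connected components: {1, 2, 3, 4, 5}, {6}
Answer: No, the graph is not connected (2 components).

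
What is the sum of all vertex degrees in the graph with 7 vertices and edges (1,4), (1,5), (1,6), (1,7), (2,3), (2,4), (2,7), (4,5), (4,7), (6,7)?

Step 1: Count edges incident to each vertex:
  deg(1) = 4 (neighbors: 4, 5, 6, 7)
  deg(2) = 3 (neighbors: 3, 4, 7)
  deg(3) = 1 (neighbors: 2)
  deg(4) = 4 (neighbors: 1, 2, 5, 7)
  deg(5) = 2 (neighbors: 1, 4)
  deg(6) = 2 (neighbors: 1, 7)
  deg(7) = 4 (neighbors: 1, 2, 4, 6)

Step 2: Sum all degrees:
  4 + 3 + 1 + 4 + 2 + 2 + 4 = 20

Verification: sum of degrees = 2 * |E| = 2 * 10 = 20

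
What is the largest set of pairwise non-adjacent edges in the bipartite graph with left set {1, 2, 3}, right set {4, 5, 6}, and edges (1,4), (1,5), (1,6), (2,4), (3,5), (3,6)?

Step 1: List the neighbors of each left vertex:
  1: 4, 5, 6
  2: 4
  3: 5, 6

Step 2: Greedily match left vertices, then look for augmenting paths:
  Match 1 -- 6
  Match 2 -- 4
  Match 3 -- 5
  No augmenting path remains.

Step 3: Verify this is maximum:
  Matching size 3 = min(|L|, |R|) = min(3, 3), which is an upper bound, so this matching is maximum.

Maximum matching: {(1,6), (2,4), (3,5)}
Size: 3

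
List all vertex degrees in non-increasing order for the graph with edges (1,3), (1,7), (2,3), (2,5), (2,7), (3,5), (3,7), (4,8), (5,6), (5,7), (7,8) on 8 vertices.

Step 1: Count edges incident to each vertex:
  deg(1) = 2 (neighbors: 3, 7)
  deg(2) = 3 (neighbors: 3, 5, 7)
  deg(3) = 4 (neighbors: 1, 2, 5, 7)
  deg(4) = 1 (neighbors: 8)
  deg(5) = 4 (neighbors: 2, 3, 6, 7)
  deg(6) = 1 (neighbors: 5)
  deg(7) = 5 (neighbors: 1, 2, 3, 5, 8)
  deg(8) = 2 (neighbors: 4, 7)

Step 2: Sort degrees in non-increasing order:
  Degrees: [2, 3, 4, 1, 4, 1, 5, 2] -> sorted: [5, 4, 4, 3, 2, 2, 1, 1]

Degree sequence: [5, 4, 4, 3, 2, 2, 1, 1]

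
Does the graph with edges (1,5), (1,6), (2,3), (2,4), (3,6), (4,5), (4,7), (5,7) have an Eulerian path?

Step 1: Find the degree of each vertex:
  deg(1) = 2
  deg(2) = 2
  deg(3) = 2
  deg(4) = 3
  deg(5) = 3
  deg(6) = 2
  deg(7) = 2

Step 2: Count vertices with odd degree:
  Odd-degree vertices: 4, 5 (2 total)

Step 3: Apply Euler's theorem:
  - Eulerian circuit exists iff graph is connected and all vertices have even degree
  - Eulerian path exists iff graph is connected and has 0 or 2 odd-degree vertices

Graph is connected with exactly 2 odd-degree vertices (4, 5).
Eulerian path exists (starting and ending at the odd-degree vertices), but no Eulerian circuit.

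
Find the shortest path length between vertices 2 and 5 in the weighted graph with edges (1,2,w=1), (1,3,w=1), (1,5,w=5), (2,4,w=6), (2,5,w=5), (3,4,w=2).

Step 1: Build adjacency list with weights:
  1: 2(w=1), 3(w=1), 5(w=5)
  2: 1(w=1), 4(w=6), 5(w=5)
  3: 1(w=1), 4(w=2)
  4: 2(w=6), 3(w=2)
  5: 1(w=5), 2(w=5)

Step 2: Apply Dijkstra's algorithm from vertex 2:
  Visit vertex 2 (distance=0)
    Update dist[1] = 1
    Update dist[4] = 6
    Update dist[5] = 5
  Visit vertex 1 (distance=1)
    Update dist[3] = 2
  Visit vertex 3 (distance=2)
    Update dist[4] = 4
  Visit vertex 4 (distance=4)
  Visit vertex 5 (distance=5)

Step 3: Shortest path: 2 -> 5
Total weight: 5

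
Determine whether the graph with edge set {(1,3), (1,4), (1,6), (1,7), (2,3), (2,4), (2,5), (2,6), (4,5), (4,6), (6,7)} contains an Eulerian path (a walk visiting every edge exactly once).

Step 1: Find the degree of each vertex:
  deg(1) = 4
  deg(2) = 4
  deg(3) = 2
  deg(4) = 4
  deg(5) = 2
  deg(6) = 4
  deg(7) = 2

Step 2: Count vertices with odd degree:
  All vertices have even degree (0 odd-degree vertices)

Step 3: Apply Euler's theorem:
  - Eulerian circuit exists iff graph is connected and all vertices have even degree
  - Eulerian path exists iff graph is connected and has 0 or 2 odd-degree vertices

Graph is connected with 0 odd-degree vertices.
Both Eulerian circuit and Eulerian path exist.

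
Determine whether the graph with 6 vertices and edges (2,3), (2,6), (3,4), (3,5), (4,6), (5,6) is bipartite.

Step 1: Attempt 2-coloring using BFS:
  Start at vertex 1, assign color 0
  Start new component at vertex 2, assign color 0
  Color vertex 3 with color 1 (neighbor of 2)
  Color vertex 6 with color 1 (neighbor of 2)
  Color vertex 4 with color 0 (neighbor of 3)
  Color vertex 5 with color 0 (neighbor of 3)

Step 2: 2-coloring succeeded. No conflicts found.
  Set A (color 0): {1, 2, 4, 5}
  Set B (color 1): {3, 6}

The graph is bipartite with partition {1, 2, 4, 5}, {3, 6}.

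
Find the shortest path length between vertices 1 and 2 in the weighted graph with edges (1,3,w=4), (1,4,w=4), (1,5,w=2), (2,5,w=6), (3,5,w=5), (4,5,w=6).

Step 1: Build adjacency list with weights:
  1: 3(w=4), 4(w=4), 5(w=2)
  2: 5(w=6)
  3: 1(w=4), 5(w=5)
  4: 1(w=4), 5(w=6)
  5: 1(w=2), 2(w=6), 3(w=5), 4(w=6)

Step 2: Apply Dijkstra's algorithm from vertex 1:
  Visit vertex 1 (distance=0)
    Update dist[3] = 4
    Update dist[4] = 4
    Update dist[5] = 2
  Visit vertex 5 (distance=2)
    Update dist[2] = 8
  Visit vertex 3 (distance=4)
  Visit vertex 4 (distance=4)
  Visit vertex 2 (distance=8)

Step 3: Shortest path: 1 -> 5 -> 2
Total weight: 2 + 6 = 8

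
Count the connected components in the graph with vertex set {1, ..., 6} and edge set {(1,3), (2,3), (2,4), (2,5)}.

Step 1: Build adjacency list from edges:
  1: 3
  2: 3, 4, 5
  3: 1, 2
  4: 2
  5: 2
  6: (none)

Step 2: Run BFS/DFS from vertex 1:
  Visited: {1, 3, 2, 4, 5}
  Reached 5 of 6 vertices

Step 3: Only 5 of 6 vertices reached. Graph is disconnected.
Connected components: {1, 2, 3, 4, 5}, {6}
Number of connected components: 2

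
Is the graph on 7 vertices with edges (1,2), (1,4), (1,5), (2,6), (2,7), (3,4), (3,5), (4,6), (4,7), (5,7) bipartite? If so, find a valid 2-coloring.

Step 1: Attempt 2-coloring using BFS:
  Start at vertex 1, assign color 0
  Color vertex 2 with color 1 (neighbor of 1)
  Color vertex 4 with color 1 (neighbor of 1)
  Color vertex 5 with color 1 (neighbor of 1)
  Color vertex 6 with color 0 (neighbor of 2)
  Color vertex 7 with color 0 (neighbor of 2)
  Color vertex 3 with color 0 (neighbor of 4)

Step 2: 2-coloring succeeded. No conflicts found.
  Set A (color 0): {1, 3, 6, 7}
  Set B (color 1): {2, 4, 5}

The graph is bipartite with partition {1, 3, 6, 7}, {2, 4, 5}.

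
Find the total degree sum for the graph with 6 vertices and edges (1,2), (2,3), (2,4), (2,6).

Step 1: Count edges incident to each vertex:
  deg(1) = 1 (neighbors: 2)
  deg(2) = 4 (neighbors: 1, 3, 4, 6)
  deg(3) = 1 (neighbors: 2)
  deg(4) = 1 (neighbors: 2)
  deg(5) = 0 (neighbors: none)
  deg(6) = 1 (neighbors: 2)

Step 2: Sum all degrees:
  1 + 4 + 1 + 1 + 0 + 1 = 8

Verification: sum of degrees = 2 * |E| = 2 * 4 = 8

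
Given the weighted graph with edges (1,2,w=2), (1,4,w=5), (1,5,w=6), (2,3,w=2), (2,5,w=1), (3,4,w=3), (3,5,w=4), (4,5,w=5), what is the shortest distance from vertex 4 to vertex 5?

Step 1: Build adjacency list with weights:
  1: 2(w=2), 4(w=5), 5(w=6)
  2: 1(w=2), 3(w=2), 5(w=1)
  3: 2(w=2), 4(w=3), 5(w=4)
  4: 1(w=5), 3(w=3), 5(w=5)
  5: 1(w=6), 2(w=1), 3(w=4), 4(w=5)

Step 2: Apply Dijkstra's algorithm from vertex 4:
  Visit vertex 4 (distance=0)
    Update dist[1] = 5
    Update dist[3] = 3
    Update dist[5] = 5
  Visit vertex 3 (distance=3)
    Update dist[2] = 5
  Visit vertex 1 (distance=5)
  Visit vertex 2 (distance=5)
  Visit vertex 5 (distance=5)

Step 3: Shortest path: 4 -> 5
Total weight: 5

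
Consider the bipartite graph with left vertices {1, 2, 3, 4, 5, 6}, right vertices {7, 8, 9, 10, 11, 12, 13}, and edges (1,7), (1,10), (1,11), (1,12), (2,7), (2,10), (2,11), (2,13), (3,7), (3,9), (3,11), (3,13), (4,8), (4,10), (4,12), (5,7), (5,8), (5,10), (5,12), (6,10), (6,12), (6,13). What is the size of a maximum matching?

Step 1: List the neighbors of each left vertex:
  1: 7, 10, 11, 12
  2: 7, 10, 11, 13
  3: 7, 9, 11, 13
  4: 8, 10, 12
  5: 7, 8, 10, 12
  6: 10, 12, 13

Step 2: Greedily match left vertices, then look for augmenting paths:
  Match 1 -- 7
  Match 2 -- 10
  Match 3 -- 9
  Match 4 -- 8
  Match 5 -- 12
  Match 6 -- 13
  No augmenting path remains.

Step 3: Verify this is maximum:
  Matching size 6 = min(|L|, |R|) = min(6, 7), which is an upper bound, so this matching is maximum.

Maximum matching: {(1,7), (2,10), (3,9), (4,8), (5,12), (6,13)}
Size: 6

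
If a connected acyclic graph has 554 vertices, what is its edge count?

A tree on n vertices always has exactly n - 1 edges.
For n = 554: edges = 554 - 1 = 553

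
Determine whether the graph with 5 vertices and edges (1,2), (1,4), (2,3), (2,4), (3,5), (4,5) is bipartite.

Step 1: Attempt 2-coloring using BFS:
  Start at vertex 1, assign color 0
  Color vertex 2 with color 1 (neighbor of 1)
  Color vertex 4 with color 1 (neighbor of 1)
  Color vertex 3 with color 0 (neighbor of 2)

Step 2: Conflict found! Vertices 2 and 4 are adjacent but have the same color.
This means the graph contains an odd cycle.

The graph is NOT bipartite.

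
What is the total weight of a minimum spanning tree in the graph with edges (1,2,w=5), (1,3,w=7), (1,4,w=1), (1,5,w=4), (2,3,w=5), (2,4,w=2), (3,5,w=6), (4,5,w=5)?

Apply Kruskal's algorithm (sort edges by weight, add if no cycle):

Sorted edges by weight:
  (1,4) w=1
  (2,4) w=2
  (1,5) w=4
  (1,2) w=5
  (2,3) w=5
  (4,5) w=5
  (3,5) w=6
  (1,3) w=7

Add edge (1,4) w=1 -- no cycle. Running total: 1
Add edge (2,4) w=2 -- no cycle. Running total: 3
Add edge (1,5) w=4 -- no cycle. Running total: 7
Skip edge (1,2) w=5 -- would create cycle
Add edge (2,3) w=5 -- no cycle. Running total: 12

MST edges: (1,4,w=1), (2,4,w=2), (1,5,w=4), (2,3,w=5)
Total MST weight: 1 + 2 + 4 + 5 = 12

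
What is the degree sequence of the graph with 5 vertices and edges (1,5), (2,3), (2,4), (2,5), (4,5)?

Step 1: Count edges incident to each vertex:
  deg(1) = 1 (neighbors: 5)
  deg(2) = 3 (neighbors: 3, 4, 5)
  deg(3) = 1 (neighbors: 2)
  deg(4) = 2 (neighbors: 2, 5)
  deg(5) = 3 (neighbors: 1, 2, 4)

Step 2: Sort degrees in non-increasing order:
  Degrees: [1, 3, 1, 2, 3] -> sorted: [3, 3, 2, 1, 1]

Degree sequence: [3, 3, 2, 1, 1]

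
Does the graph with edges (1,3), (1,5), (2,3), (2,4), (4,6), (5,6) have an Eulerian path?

Step 1: Find the degree of each vertex:
  deg(1) = 2
  deg(2) = 2
  deg(3) = 2
  deg(4) = 2
  deg(5) = 2
  deg(6) = 2

Step 2: Count vertices with odd degree:
  All vertices have even degree (0 odd-degree vertices)

Step 3: Apply Euler's theorem:
  - Eulerian circuit exists iff graph is connected and all vertices have even degree
  - Eulerian path exists iff graph is connected and has 0 or 2 odd-degree vertices

Graph is connected with 0 odd-degree vertices.
Both Eulerian circuit and Eulerian path exist.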